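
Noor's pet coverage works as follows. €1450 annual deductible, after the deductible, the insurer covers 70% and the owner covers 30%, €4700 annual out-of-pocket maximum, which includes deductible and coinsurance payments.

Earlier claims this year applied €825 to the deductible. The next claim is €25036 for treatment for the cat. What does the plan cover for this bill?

€21161

Remaining deductible: €1450 − €825 = €625.
After the €625 deductible portion, €25036 − €625 = €24411 is subject to coinsurance.
Owner's 30% share of €24411 is €7323.30.
So the owner owes €625 + €7323.30 = €7948.30 before any cap.
That would bring total out-of-pocket to €8773.30, past the €4700 cap. The owner is capped at €4700 − €825 = €3875 on this claim.
Insurer pays the balance: €25036 − €3875 = €21161.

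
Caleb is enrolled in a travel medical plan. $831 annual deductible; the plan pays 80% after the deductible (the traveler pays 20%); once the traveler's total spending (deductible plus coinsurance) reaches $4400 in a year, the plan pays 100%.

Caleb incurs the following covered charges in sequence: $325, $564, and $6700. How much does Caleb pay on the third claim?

Bill 1, $325: fully absorbed by the deductible. Traveler pays $325; OOP now $325.
Bill 2, $564: deductible takes $506, $58 remains; traveler's 20% is $11.60. Cost to traveler: $517.60. OOP to date $842.60.
Bill 3, $6700: deductible already satisfied, so traveler's share is 20% × $6700 = $1340. Traveler owes $1340 (running OOP $2182.60).

$1340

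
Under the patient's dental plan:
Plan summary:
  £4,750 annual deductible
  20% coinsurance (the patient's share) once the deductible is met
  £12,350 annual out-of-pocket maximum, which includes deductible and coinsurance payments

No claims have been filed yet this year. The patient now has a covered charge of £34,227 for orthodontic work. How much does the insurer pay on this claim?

Deductible not yet touched, so the first £4,750 of the bill goes to the deductible.
That leaves £34,227 − £4,750 = £29,477 for coinsurance.
Patient's 20% share of £29,477 is £5,895.40.
So the patient owes £4,750 + £5,895.40 = £10,645.40 before any cap.
Year-to-date out-of-pocket becomes £0 + £10,645.40 = £10,645.40, still under the £12,350 maximum, so no cap applies.
The plan picks up £34,227 − £10,645.40 = £23,581.60.

£23,581.60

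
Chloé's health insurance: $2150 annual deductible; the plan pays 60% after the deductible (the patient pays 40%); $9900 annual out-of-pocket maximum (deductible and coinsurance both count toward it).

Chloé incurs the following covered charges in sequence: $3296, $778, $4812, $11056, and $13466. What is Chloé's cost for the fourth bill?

#1 ($3296): $2150 to deductible, leaving $1146; coinsurance $1146 × 40% = $458.40. Patient owes $2608.40 (running OOP $2608.40).
#2 ($778): 40% coinsurance on $778 = $311.20. Cost to patient: $311.20. OOP to date $2919.60.
#3 ($4812): deductible already satisfied, so patient's share is 40% × $4812 = $1924.80. Patient owes $1924.80 (running OOP $4844.40).
#4 ($11056): deductible already satisfied, so patient's share is 40% × $11056 = $4422.40. Patient pays $4422.40; OOP now $9266.80.

$4422.40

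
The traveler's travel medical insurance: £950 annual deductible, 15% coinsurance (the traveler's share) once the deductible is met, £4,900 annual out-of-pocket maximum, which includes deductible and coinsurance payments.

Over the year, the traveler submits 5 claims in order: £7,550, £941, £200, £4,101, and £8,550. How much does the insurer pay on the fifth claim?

Claim 1 — £7,550: deductible takes £950, £6,600 remains; 15% of £6,600 = £990. Cost to traveler: £1,940. OOP to date £1,940. Plan pays £7,550 − £1,940 = £5,610.
Claim 2 — £941: deductible already satisfied, so traveler's share is 15% × £941 = £141.15. Cost to traveler: £141.15. OOP to date £2,081.15. Insurer: £941 − £141.15 = £799.85.
Claim 3 — £200: 15% coinsurance on £200 = £30. Traveler pays £30; OOP now £2,111.15. Plan pays £200 − £30 = £170.
Claim 4 — £4,101: 15% coinsurance on £4,101 = £615.15. Traveler pays £615.15; OOP now £2,726.30. Plan pays £4,101 − £615.15 = £3,485.85.
Claim 5 — £8,550: deductible already satisfied, so traveler's share is 15% × £8,550 = £1,282.50. Cost to traveler: £1,282.50. OOP to date £4,008.80. Plan pays £8,550 − £1,282.50 = £7,267.50.

£7,267.50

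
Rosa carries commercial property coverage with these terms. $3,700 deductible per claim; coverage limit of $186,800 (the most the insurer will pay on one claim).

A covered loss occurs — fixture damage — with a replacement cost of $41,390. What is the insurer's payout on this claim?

Subtract the deductible: $41,390 − $3,700 = $37,690.
$37,690 is within the $186,800 limit, so the insurer pays $37,690.

$37,690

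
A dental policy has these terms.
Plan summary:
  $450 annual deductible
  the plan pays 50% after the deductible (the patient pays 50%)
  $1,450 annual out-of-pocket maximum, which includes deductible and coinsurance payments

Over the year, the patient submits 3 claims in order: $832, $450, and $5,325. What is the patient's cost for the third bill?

$584

Bill 1, $832: deductible takes $450, $382 remains; coinsurance $382 × 50% = $191. Patient owes $641 (running OOP $641).
Bill 2, $450: deductible met; 50% of $450 = $225. Patient owes $225 (running OOP $866).
Bill 3, $5,325: deductible already satisfied, so patient's share is 50% × $5,325 = $2,662.50. That would push OOP to $3,528.50, over the $1,450 cap, so patient pays $1,450 − $866 = $584.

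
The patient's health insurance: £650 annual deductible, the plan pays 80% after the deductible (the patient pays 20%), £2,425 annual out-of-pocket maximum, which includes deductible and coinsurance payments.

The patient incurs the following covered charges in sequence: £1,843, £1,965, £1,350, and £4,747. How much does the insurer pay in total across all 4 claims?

£7,480

Claim 1 (£1,843): £650 to deductible, leaving £1,193; coinsurance £1,193 × 20% = £238.60. Cost to patient: £888.60. OOP to date £888.60. Plan pays £1,843 − £888.60 = £954.40.
Claim 2 (£1,965): deductible already satisfied, so patient's share is 20% × £1,965 = £393. Patient pays £393; OOP now £1,281.60. Insurer: £1,965 − £393 = £1,572.
Claim 3 (£1,350): deductible already satisfied, so patient's share is 20% × £1,350 = £270. Patient pays £270; OOP now £1,551.60. Plan pays £1,350 − £270 = £1,080.
Claim 4 (£4,747): 20% coinsurance on £4,747 = £949.40. Adding that to £1,551.60 gives £2,501, past the £2,425 cap; patient pays only £2,425 − £1,551.60 = £873.40. Plan pays £4,747 − £873.40 = £3,873.60.
Insurer total = bills − patient's total = £9,905 − £2,425 = £7,480.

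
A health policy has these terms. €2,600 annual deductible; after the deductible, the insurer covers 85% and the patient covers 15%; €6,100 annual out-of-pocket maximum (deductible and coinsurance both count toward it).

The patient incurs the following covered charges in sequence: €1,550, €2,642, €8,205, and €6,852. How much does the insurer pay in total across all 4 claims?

Claim 1 (€1,550): fully absorbed by the deductible. Patient pays €1,550; OOP now €1,550. Plan pays €1,550 − €1,550 = €0.
Claim 2 (€2,642): €1,050 to deductible, leaving €1,592; patient's 15% is €238.80. Patient pays €1,288.80; OOP now €2,838.80. Insurer: €2,642 − €1,288.80 = €1,353.20.
Claim 3 (€8,205): deductible already satisfied, so patient's share is 15% × €8,205 = €1,230.75. Cost to patient: €1,230.75. OOP to date €4,069.55. Insurer: €8,205 − €1,230.75 = €6,974.25.
Claim 4 (€6,852): deductible already satisfied, so patient's share is 15% × €6,852 = €1,027.80. Patient pays €1,027.80; OOP now €5,097.35. Insurer: €6,852 − €1,027.80 = €5,824.20.
Insurer total: €0 + €1,353.20 + €6,974.25 + €5,824.20 = €14,151.65.

€14,151.65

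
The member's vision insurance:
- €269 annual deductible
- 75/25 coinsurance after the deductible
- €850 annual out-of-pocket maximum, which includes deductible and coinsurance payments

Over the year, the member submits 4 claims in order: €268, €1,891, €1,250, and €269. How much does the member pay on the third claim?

€108.50

Claim 1 (€268): all of it applies to the deductible. Cost to member: €268. OOP to date €268.
Claim 2 (€1,891): €1 to deductible, leaving €1,890; coinsurance €1,890 × 25% = €472.50. Member pays €473.50; OOP now €741.50.
Claim 3 (€1,250): deductible already satisfied, so member's share is 25% × €1,250 = €312.50. OOP would hit €1,054 > €850, so the cap limits the member to €850 − €741.50 = €108.50.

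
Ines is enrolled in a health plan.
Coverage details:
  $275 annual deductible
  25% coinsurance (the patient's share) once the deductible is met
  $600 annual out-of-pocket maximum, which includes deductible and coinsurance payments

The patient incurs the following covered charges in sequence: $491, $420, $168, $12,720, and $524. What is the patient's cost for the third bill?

Claim 1 — $491: $275 to deductible, leaving $216; coinsurance $216 × 25% = $54. Patient pays $329; OOP now $329.
Claim 2 — $420: deductible already satisfied, so patient's share is 25% × $420 = $105. Cost to patient: $105. OOP to date $434.
Claim 3 — $168: deductible met; 25% of $168 = $42. Patient owes $42 (running OOP $476).

$42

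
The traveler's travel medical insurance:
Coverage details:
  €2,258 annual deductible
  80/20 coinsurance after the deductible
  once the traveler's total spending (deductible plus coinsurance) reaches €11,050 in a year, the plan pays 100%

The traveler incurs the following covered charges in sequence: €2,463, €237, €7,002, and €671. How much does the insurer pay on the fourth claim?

Claim 1 — €2,463: €2,258 to deductible, leaving €205; traveler's 20% is €41. Traveler owes €2,299 (running OOP €2,299). Insurer: €2,463 − €2,299 = €164.
Claim 2 — €237: deductible already satisfied, so traveler's share is 20% × €237 = €47.40. Traveler pays €47.40; OOP now €2,346.40. Insurer: €237 − €47.40 = €189.60.
Claim 3 — €7,002: deductible already satisfied, so traveler's share is 20% × €7,002 = €1,400.40. Traveler pays €1,400.40; OOP now €3,746.80. Insurer: €7,002 − €1,400.40 = €5,601.60.
Claim 4 — €671: deductible met; 20% of €671 = €134.20. Traveler owes €134.20 (running OOP €3,881). Plan pays €671 − €134.20 = €536.80.

€536.80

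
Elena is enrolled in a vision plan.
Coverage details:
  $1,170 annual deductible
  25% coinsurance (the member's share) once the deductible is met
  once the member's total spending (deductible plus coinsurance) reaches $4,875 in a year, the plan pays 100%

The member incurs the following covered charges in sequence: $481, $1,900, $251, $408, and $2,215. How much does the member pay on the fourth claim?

Claim 1 — $481: fully absorbed by the deductible. Cost to member: $481. OOP to date $481.
Claim 2 — $1,900: $689 finishes the deductible; $1,211 goes to coinsurance; member's 25% is $302.75. Cost to member: $991.75. OOP to date $1,472.75.
Claim 3 — $251: deductible already satisfied, so member's share is 25% × $251 = $62.75. Cost to member: $62.75. OOP to date $1,535.50.
Claim 4 — $408: deductible met; 25% of $408 = $102. Member pays $102; OOP now $1,637.50.

$102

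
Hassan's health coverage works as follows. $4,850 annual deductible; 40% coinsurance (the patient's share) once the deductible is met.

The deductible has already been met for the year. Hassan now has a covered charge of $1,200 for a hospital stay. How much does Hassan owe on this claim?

$480

With the deductible met, the entire $1,200 is subject to coinsurance.
Coinsurance: $1,200 × 40% = $480.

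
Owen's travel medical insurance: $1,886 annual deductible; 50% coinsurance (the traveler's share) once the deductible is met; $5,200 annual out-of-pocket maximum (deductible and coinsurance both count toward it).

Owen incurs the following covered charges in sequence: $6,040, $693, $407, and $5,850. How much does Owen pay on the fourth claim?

$687

Bill 1, $6,040: $1,886 finishes the deductible; $4,154 goes to coinsurance; 50% of $4,154 = $2,077. Cost to traveler: $3,963. OOP to date $3,963.
Bill 2, $693: deductible met; 50% of $693 = $346.50. Traveler pays $346.50; OOP now $4,309.50.
Bill 3, $407: 50% coinsurance on $407 = $203.50. Traveler owes $203.50 (running OOP $4,513).
Bill 4, $5,850: deductible met; 50% of $5,850 = $2,925. OOP would hit $7,438 > $5,200, so the cap limits the traveler to $5,200 − $4,513 = $687.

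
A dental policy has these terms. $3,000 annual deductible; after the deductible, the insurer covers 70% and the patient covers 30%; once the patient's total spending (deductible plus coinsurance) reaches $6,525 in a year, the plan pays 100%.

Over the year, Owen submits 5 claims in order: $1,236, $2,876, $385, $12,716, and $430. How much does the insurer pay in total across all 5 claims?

Bill 1, $1,236: all of it applies to the deductible. Patient owes $1,236 (running OOP $1,236). Insurer: $1,236 − $1,236 = $0.
Bill 2, $2,876: $1,764 finishes the deductible; $1,112 goes to coinsurance; coinsurance $1,112 × 30% = $333.60. Patient owes $2,097.60 (running OOP $3,333.60). Insurer: $2,876 − $2,097.60 = $778.40.
Bill 3, $385: 30% coinsurance on $385 = $115.50. Patient pays $115.50; OOP now $3,449.10. Plan pays $385 − $115.50 = $269.50.
Bill 4, $12,716: deductible met; 30% of $12,716 = $3,814.80. Adding that to $3,449.10 gives $7,263.90, past the $6,525 cap; patient pays only $6,525 − $3,449.10 = $3,075.90. Insurer: $12,716 − $3,075.90 = $9,640.10.
Bill 5, $430: deductible met; 30% of $430 = $129. Adding that to $6,525 gives $6,654, past the $6,525 cap; patient pays only $6,525 − $6,525 = $0. Insurer: $430 − $0 = $430.
Insurer total: $0 + $778.40 + $269.50 + $9,640.10 + $430 = $11,118.

$11,118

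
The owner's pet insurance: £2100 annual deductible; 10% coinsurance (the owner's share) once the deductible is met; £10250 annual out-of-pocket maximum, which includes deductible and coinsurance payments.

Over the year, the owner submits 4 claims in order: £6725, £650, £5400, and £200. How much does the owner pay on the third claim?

£540

Claim 1 (£6725): £2100 to deductible, leaving £4625; coinsurance £4625 × 10% = £462.50. Owner pays £2562.50; OOP now £2562.50.
Claim 2 (£650): deductible met; 10% of £650 = £65. Cost to owner: £65. OOP to date £2627.50.
Claim 3 (£5400): 10% coinsurance on £5400 = £540. Owner owes £540 (running OOP £3167.50).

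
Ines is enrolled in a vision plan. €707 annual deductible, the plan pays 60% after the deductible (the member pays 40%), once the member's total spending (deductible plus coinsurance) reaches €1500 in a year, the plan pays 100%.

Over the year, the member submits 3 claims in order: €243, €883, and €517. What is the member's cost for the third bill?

€206.80

#1 (€243): fully absorbed by the deductible. Member owes €243 (running OOP €243).
#2 (€883): deductible takes €464, €419 remains; 40% of €419 = €167.60. Cost to member: €631.60. OOP to date €874.60.
#3 (€517): deductible met; 40% of €517 = €206.80. Member pays €206.80; OOP now €1081.40.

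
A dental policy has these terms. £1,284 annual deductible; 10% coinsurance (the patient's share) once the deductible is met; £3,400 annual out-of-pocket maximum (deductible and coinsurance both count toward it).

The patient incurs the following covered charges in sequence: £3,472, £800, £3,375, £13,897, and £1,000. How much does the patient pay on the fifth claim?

#1 (£3,472): £1,284 finishes the deductible; £2,188 goes to coinsurance; 10% of £2,188 = £218.80. Patient pays £1,502.80; OOP now £1,502.80.
#2 (£800): deductible already satisfied, so patient's share is 10% × £800 = £80. Patient owes £80 (running OOP £1,582.80).
#3 (£3,375): deductible already satisfied, so patient's share is 10% × £3,375 = £337.50. Patient owes £337.50 (running OOP £1,920.30).
#4 (£13,897): deductible met; 10% of £13,897 = £1,389.70. Patient pays £1,389.70; OOP now £3,310.
#5 (£1,000): 10% coinsurance on £1,000 = £100. Adding that to £3,310 gives £3,410, past the £3,400 cap; patient pays only £3,400 − £3,310 = £90.

£90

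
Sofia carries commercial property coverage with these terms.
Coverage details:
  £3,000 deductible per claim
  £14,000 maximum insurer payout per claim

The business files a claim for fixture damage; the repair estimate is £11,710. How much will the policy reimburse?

After the deductible, £11,710 − £3,000 = £8,710 remains.
That's under the £14,000 cap, so the insurer reimburses the full £8,710.

£8,710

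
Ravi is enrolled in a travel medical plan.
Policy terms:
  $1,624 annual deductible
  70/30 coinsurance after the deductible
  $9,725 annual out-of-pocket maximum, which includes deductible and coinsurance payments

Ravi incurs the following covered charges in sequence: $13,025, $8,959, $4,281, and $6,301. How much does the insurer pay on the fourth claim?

Bill 1, $13,025: $1,624 finishes the deductible; $11,401 goes to coinsurance; 30% of $11,401 = $3,420.30. Traveler pays $5,044.30; OOP now $5,044.30. Insurer: $13,025 − $5,044.30 = $7,980.70.
Bill 2, $8,959: 30% coinsurance on $8,959 = $2,687.70. Traveler pays $2,687.70; OOP now $7,732. Plan pays $8,959 − $2,687.70 = $6,271.30.
Bill 3, $4,281: 30% coinsurance on $4,281 = $1,284.30. Cost to traveler: $1,284.30. OOP to date $9,016.30. Plan pays $4,281 − $1,284.30 = $2,996.70.
Bill 4, $6,301: deductible met; 30% of $6,301 = $1,890.30. Adding that to $9,016.30 gives $10,906.60, past the $9,725 cap; traveler pays only $9,725 − $9,016.30 = $708.70. Insurer: $6,301 − $708.70 = $5,592.30.

$5,592.30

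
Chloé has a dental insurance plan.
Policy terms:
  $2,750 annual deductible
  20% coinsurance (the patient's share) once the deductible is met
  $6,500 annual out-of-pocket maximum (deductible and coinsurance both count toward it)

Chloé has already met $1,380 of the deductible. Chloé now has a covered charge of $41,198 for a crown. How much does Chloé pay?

$5,120

Remaining deductible: $2,750 − $1,380 = $1,370.
That leaves $41,198 − $1,370 = $39,828 for coinsurance.
20% of $39,828 = $7,965.60 falls to the patient.
Patient responsibility before any cap: $1,370 + $7,965.60 = $9,335.60.
That would bring total out-of-pocket to $10,715.60, past the $6,500 cap. The patient is capped at $6,500 − $1,380 = $5,120 on this claim.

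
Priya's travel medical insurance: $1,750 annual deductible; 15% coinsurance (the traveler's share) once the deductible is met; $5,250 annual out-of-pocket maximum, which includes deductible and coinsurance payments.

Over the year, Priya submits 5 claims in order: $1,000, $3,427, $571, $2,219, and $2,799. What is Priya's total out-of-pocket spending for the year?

#1 ($1,000): entire amount goes to the deductible. Cost to traveler: $1,000. OOP to date $1,000.
#2 ($3,427): $750 to deductible, leaving $2,677; traveler's 15% is $401.55. Traveler pays $1,151.55; OOP now $2,151.55.
#3 ($571): 15% coinsurance on $571 = $85.65. Traveler pays $85.65; OOP now $2,237.20.
#4 ($2,219): deductible met; 15% of $2,219 = $332.85. Traveler owes $332.85 (running OOP $2,570.05).
#5 ($2,799): deductible already satisfied, so traveler's share is 15% × $2,799 = $419.85. Traveler pays $419.85; OOP now $2,989.90.
Summing the traveler's payments: $1,000 + $1,151.55 + $85.65 + $332.85 + $419.85 = $2,989.90.

$2,989.90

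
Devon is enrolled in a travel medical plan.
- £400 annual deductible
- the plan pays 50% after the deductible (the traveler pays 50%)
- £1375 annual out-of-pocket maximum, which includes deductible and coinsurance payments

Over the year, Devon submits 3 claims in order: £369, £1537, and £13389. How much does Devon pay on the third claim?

Claim 1 (£369): fully absorbed by the deductible. Traveler pays £369; OOP now £369.
Claim 2 (£1537): £31 to deductible, leaving £1506; coinsurance £1506 × 50% = £753. Traveler pays £784; OOP now £1153.
Claim 3 (£13389): deductible met; 50% of £13389 = £6694.50. Adding that to £1153 gives £7847.50, past the £1375 cap; traveler pays only £1375 − £1153 = £222.

£222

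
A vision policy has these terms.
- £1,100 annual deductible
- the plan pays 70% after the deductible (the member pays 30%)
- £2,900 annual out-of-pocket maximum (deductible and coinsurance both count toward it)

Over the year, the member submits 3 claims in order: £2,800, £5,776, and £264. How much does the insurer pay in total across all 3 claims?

£5,940

Claim 1 (£2,800): £1,100 to deductible, leaving £1,700; coinsurance £1,700 × 30% = £510. Member owes £1,610 (running OOP £1,610). Plan pays £2,800 − £1,610 = £1,190.
Claim 2 (£5,776): deductible already satisfied, so member's share is 30% × £5,776 = £1,732.80. That would push OOP to £3,342.80, over the £2,900 cap, so member pays £2,900 − £1,610 = £1,290. Insurer: £5,776 − £1,290 = £4,486.
Claim 3 (£264): deductible met; 30% of £264 = £79.20. That would push OOP to £2,979.20, over the £2,900 cap, so member pays £2,900 − £2,900 = £0. Plan pays £264 − £0 = £264.
Insurer total: £1,190 + £4,486 + £264 = £5,940.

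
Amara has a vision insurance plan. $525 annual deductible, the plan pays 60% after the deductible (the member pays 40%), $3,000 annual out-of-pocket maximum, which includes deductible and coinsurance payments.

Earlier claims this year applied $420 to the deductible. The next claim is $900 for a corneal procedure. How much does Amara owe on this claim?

Remaining deductible: $525 − $420 = $105.
That leaves $900 − $105 = $795 for coinsurance.
Member's 40% share of $795 is $318.
That puts the member's cost at $105 + $318 = $423 before any cap.
Cumulative spending $420 + $423 = $843 stays under the $3,000 maximum.

$423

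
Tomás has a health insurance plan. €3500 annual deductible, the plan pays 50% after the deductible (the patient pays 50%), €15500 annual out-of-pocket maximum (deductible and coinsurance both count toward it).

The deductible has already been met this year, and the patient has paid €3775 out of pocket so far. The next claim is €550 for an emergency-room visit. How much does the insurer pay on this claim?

With the deductible met, the entire €550 is subject to coinsurance.
50% of €550 = €275 falls to the patient.
Cumulative spending €3775 + €275 = €4050 stays under the €15500 maximum.
Insurer pays the balance: €550 − €275 = €275.

€275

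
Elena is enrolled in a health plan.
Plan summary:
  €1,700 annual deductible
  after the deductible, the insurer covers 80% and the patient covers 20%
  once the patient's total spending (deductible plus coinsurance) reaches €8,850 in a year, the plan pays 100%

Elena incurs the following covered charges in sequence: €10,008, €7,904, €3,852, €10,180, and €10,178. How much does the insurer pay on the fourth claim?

€8,144

Claim 1 (€10,008): €1,700 finishes the deductible; €8,308 goes to coinsurance; 20% of €8,308 = €1,661.60. Patient pays €3,361.60; OOP now €3,361.60. Insurer: €10,008 − €3,361.60 = €6,646.40.
Claim 2 (€7,904): deductible met; 20% of €7,904 = €1,580.80. Patient owes €1,580.80 (running OOP €4,942.40). Insurer: €7,904 − €1,580.80 = €6,323.20.
Claim 3 (€3,852): deductible met; 20% of €3,852 = €770.40. Patient pays €770.40; OOP now €5,712.80. Insurer: €3,852 − €770.40 = €3,081.60.
Claim 4 (€10,180): 20% coinsurance on €10,180 = €2,036. Patient pays €2,036; OOP now €7,748.80. Plan pays €10,180 − €2,036 = €8,144.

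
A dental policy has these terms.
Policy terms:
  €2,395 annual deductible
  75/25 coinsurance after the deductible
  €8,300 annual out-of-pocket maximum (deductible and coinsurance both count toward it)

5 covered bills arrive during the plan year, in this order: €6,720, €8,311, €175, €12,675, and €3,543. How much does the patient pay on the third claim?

€43.75

#1 (€6,720): €2,395 finishes the deductible; €4,325 goes to coinsurance; coinsurance €4,325 × 25% = €1,081.25. Patient pays €3,476.25; OOP now €3,476.25.
#2 (€8,311): 25% coinsurance on €8,311 = €2,077.75. Cost to patient: €2,077.75. OOP to date €5,554.
#3 (€175): deductible met; 25% of €175 = €43.75. Cost to patient: €43.75. OOP to date €5,597.75.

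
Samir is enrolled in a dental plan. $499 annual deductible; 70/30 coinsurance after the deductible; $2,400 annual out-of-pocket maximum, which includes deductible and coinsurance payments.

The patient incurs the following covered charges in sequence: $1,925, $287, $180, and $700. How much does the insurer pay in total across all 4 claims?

$1,815.10

Bill 1, $1,925: $499 finishes the deductible; $1,426 goes to coinsurance; coinsurance $1,426 × 30% = $427.80. Patient pays $926.80; OOP now $926.80. Plan pays $1,925 − $926.80 = $998.20.
Bill 2, $287: 30% coinsurance on $287 = $86.10. Patient pays $86.10; OOP now $1,012.90. Insurer: $287 − $86.10 = $200.90.
Bill 3, $180: deductible already satisfied, so patient's share is 30% × $180 = $54. Cost to patient: $54. OOP to date $1,066.90. Insurer: $180 − $54 = $126.
Bill 4, $700: deductible met; 30% of $700 = $210. Patient owes $210 (running OOP $1,276.90). Plan pays $700 − $210 = $490.
Insurer total: $998.20 + $200.90 + $126 + $490 = $1,815.10.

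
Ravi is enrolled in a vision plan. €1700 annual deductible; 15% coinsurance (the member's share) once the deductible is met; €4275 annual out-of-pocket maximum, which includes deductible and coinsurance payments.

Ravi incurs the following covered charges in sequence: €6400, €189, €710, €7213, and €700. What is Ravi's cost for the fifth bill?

€105

Claim 1 (€6400): €1700 finishes the deductible; €4700 goes to coinsurance; coinsurance €4700 × 15% = €705. Member pays €2405; OOP now €2405.
Claim 2 (€189): 15% coinsurance on €189 = €28.35. Member pays €28.35; OOP now €2433.35.
Claim 3 (€710): deductible already satisfied, so member's share is 15% × €710 = €106.50. Member pays €106.50; OOP now €2539.85.
Claim 4 (€7213): 15% coinsurance on €7213 = €1081.95. Member pays €1081.95; OOP now €3621.80.
Claim 5 (€700): 15% coinsurance on €700 = €105. Member owes €105 (running OOP €3726.80).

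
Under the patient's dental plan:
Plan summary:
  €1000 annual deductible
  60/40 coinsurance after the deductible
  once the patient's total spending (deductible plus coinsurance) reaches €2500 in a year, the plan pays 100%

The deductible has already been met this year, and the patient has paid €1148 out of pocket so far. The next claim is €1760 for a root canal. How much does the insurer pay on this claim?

€1056

With the deductible met, the entire €1760 is subject to coinsurance.
Coinsurance: €1760 × 40% = €704.
Total out-of-pocket so far would be €1148 + €704 = €1852, below the €2500 cap — no reduction.
The plan picks up €1760 − €704 = €1056.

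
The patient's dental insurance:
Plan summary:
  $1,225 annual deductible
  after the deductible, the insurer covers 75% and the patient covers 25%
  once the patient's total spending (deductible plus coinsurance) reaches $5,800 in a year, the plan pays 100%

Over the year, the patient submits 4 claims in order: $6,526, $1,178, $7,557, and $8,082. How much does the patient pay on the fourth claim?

#1 ($6,526): $1,225 to deductible, leaving $5,301; patient's 25% is $1,325.25. Patient owes $2,550.25 (running OOP $2,550.25).
#2 ($1,178): deductible met; 25% of $1,178 = $294.50. Patient owes $294.50 (running OOP $2,844.75).
#3 ($7,557): deductible met; 25% of $7,557 = $1,889.25. Patient pays $1,889.25; OOP now $4,734.
#4 ($8,082): deductible met; 25% of $8,082 = $2,020.50. Adding that to $4,734 gives $6,754.50, past the $5,800 cap; patient pays only $5,800 − $4,734 = $1,066.

$1,066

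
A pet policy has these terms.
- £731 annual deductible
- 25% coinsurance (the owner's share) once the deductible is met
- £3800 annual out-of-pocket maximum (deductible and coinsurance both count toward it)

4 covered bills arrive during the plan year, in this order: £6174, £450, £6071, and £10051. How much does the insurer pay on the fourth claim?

#1 (£6174): £731 finishes the deductible; £5443 goes to coinsurance; 25% of £5443 = £1360.75. Owner pays £2091.75; OOP now £2091.75. Plan pays £6174 − £2091.75 = £4082.25.
#2 (£450): deductible met; 25% of £450 = £112.50. Owner owes £112.50 (running OOP £2204.25). Insurer: £450 − £112.50 = £337.50.
#3 (£6071): 25% coinsurance on £6071 = £1517.75. Cost to owner: £1517.75. OOP to date £3722. Insurer: £6071 − £1517.75 = £4553.25.
#4 (£10051): deductible already satisfied, so owner's share is 25% × £10051 = £2512.75. Adding that to £3722 gives £6234.75, past the £3800 cap; owner pays only £3800 − £3722 = £78. Insurer: £10051 − £78 = £9973.

£9973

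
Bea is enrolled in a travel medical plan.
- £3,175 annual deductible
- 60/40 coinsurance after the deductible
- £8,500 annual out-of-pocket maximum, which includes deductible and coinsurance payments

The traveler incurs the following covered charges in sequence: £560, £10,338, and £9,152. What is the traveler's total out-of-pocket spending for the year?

£8,500

Claim 1 — £560: fully absorbed by the deductible. Cost to traveler: £560. OOP to date £560.
Claim 2 — £10,338: deductible takes £2,615, £7,723 remains; traveler's 40% is £3,089.20. Traveler owes £5,704.20 (running OOP £6,264.20).
Claim 3 — £9,152: deductible met; 40% of £9,152 = £3,660.80. That would push OOP to £9,925, over the £8,500 cap, so traveler pays £8,500 − £6,264.20 = £2,235.80.
Summing the traveler's payments: £560 + £5,704.20 + £2,235.80 = £8,500.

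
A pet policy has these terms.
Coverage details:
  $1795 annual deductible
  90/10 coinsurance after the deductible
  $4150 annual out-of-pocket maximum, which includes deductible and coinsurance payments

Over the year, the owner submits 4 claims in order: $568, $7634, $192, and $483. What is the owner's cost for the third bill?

Claim 1 ($568): entire amount goes to the deductible. Owner pays $568; OOP now $568.
Claim 2 ($7634): deductible takes $1227, $6407 remains; coinsurance $6407 × 10% = $640.70. Owner pays $1867.70; OOP now $2435.70.
Claim 3 ($192): deductible already satisfied, so owner's share is 10% × $192 = $19.20. Owner owes $19.20 (running OOP $2454.90).

$19.20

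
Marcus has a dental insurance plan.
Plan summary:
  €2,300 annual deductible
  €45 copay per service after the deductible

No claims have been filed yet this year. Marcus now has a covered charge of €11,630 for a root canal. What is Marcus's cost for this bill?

The full €2,300 deductible is still open; €2,300 of this bill applies to it.
The remaining €9,330 (= €11,630 − €2,300) moves to the copay.
Copay on this service: €45.
That puts the patient's cost at €2,300 + €45 = €2,345.

€2,345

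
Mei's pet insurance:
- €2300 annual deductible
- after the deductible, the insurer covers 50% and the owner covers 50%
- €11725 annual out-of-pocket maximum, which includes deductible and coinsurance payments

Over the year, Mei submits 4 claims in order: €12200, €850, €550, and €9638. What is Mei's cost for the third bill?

#1 (€12200): €2300 to deductible, leaving €9900; 50% of €9900 = €4950. Owner owes €7250 (running OOP €7250).
#2 (€850): deductible already satisfied, so owner's share is 50% × €850 = €425. Cost to owner: €425. OOP to date €7675.
#3 (€550): deductible already satisfied, so owner's share is 50% × €550 = €275. Cost to owner: €275. OOP to date €7950.

€275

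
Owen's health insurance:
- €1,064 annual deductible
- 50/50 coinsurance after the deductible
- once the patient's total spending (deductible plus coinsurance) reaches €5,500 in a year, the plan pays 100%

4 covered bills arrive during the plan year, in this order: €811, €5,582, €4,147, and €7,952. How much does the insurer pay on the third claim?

Claim 1 (€811): fully absorbed by the deductible. Patient owes €811 (running OOP €811). Plan pays €811 − €811 = €0.
Claim 2 (€5,582): €253 to deductible, leaving €5,329; 50% of €5,329 = €2,664.50. Patient pays €2,917.50; OOP now €3,728.50. Plan pays €5,582 − €2,917.50 = €2,664.50.
Claim 3 (€4,147): deductible met; 50% of €4,147 = €2,073.50. OOP would hit €5,802 > €5,500, so the cap limits the patient to €5,500 − €3,728.50 = €1,771.50. Plan pays €4,147 − €1,771.50 = €2,375.50.

€2,375.50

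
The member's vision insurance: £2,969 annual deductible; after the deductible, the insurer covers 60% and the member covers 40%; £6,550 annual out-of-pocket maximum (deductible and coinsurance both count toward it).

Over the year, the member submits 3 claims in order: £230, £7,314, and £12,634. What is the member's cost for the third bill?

#1 (£230): entire amount goes to the deductible. Member owes £230 (running OOP £230).
#2 (£7,314): £2,739 finishes the deductible; £4,575 goes to coinsurance; 40% of £4,575 = £1,830. Cost to member: £4,569. OOP to date £4,799.
#3 (£12,634): deductible met; 40% of £12,634 = £5,053.60. OOP would hit £9,852.60 > £6,550, so the cap limits the member to £6,550 − £4,799 = £1,751.

£1,751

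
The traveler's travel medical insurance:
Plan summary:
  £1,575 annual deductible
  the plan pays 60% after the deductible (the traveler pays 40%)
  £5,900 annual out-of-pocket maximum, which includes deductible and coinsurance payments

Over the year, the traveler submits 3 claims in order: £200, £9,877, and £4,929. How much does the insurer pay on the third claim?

£4,004.80

Bill 1, £200: all of it applies to the deductible. Cost to traveler: £200. OOP to date £200. Plan pays £200 − £200 = £0.
Bill 2, £9,877: £1,375 finishes the deductible; £8,502 goes to coinsurance; 40% of £8,502 = £3,400.80. Traveler owes £4,775.80 (running OOP £4,975.80). Insurer: £9,877 − £4,775.80 = £5,101.20.
Bill 3, £4,929: 40% coinsurance on £4,929 = £1,971.60. That would push OOP to £6,947.40, over the £5,900 cap, so traveler pays £5,900 − £4,975.80 = £924.20. Plan pays £4,929 − £924.20 = £4,004.80.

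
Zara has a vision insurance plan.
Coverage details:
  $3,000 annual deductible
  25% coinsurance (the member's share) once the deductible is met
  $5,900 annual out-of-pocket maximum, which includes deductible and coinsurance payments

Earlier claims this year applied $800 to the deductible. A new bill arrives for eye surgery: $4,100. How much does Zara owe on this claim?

$2,675

$800 of the $3,000 deductible is already met, leaving $2,200.
After the $2,200 deductible portion, $4,100 − $2,200 = $1,900 is subject to coinsurance.
Coinsurance: $1,900 × 25% = $475.
So the member owes $2,200 + $475 = $2,675 before any cap.
Cumulative spending $800 + $2,675 = $3,475 stays under the $5,900 maximum.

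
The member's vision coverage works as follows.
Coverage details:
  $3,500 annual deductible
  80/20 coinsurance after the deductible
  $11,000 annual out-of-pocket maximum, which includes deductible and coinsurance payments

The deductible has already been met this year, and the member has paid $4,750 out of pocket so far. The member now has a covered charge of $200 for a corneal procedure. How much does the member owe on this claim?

$40

With the deductible met, the entire $200 is subject to coinsurance.
Coinsurance: $200 × 20% = $40.
Year-to-date out-of-pocket becomes $4,750 + $40 = $4,790, still under the $11,000 maximum, so no cap applies.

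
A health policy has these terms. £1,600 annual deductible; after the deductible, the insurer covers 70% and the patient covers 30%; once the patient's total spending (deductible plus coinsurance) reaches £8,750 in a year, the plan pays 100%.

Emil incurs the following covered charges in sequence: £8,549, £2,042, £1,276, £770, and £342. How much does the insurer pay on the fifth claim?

£239.40

#1 (£8,549): deductible takes £1,600, £6,949 remains; coinsurance £6,949 × 30% = £2,084.70. Cost to patient: £3,684.70. OOP to date £3,684.70. Plan pays £8,549 − £3,684.70 = £4,864.30.
#2 (£2,042): 30% coinsurance on £2,042 = £612.60. Patient owes £612.60 (running OOP £4,297.30). Insurer: £2,042 − £612.60 = £1,429.40.
#3 (£1,276): deductible met; 30% of £1,276 = £382.80. Patient pays £382.80; OOP now £4,680.10. Insurer: £1,276 − £382.80 = £893.20.
#4 (£770): deductible already satisfied, so patient's share is 30% × £770 = £231. Patient owes £231 (running OOP £4,911.10). Insurer: £770 − £231 = £539.
#5 (£342): deductible already satisfied, so patient's share is 30% × £342 = £102.60. Patient owes £102.60 (running OOP £5,013.70). Plan pays £342 − £102.60 = £239.40.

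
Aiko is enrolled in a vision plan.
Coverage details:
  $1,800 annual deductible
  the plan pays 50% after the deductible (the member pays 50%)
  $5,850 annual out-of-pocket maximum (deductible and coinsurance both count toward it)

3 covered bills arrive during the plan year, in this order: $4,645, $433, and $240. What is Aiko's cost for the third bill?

Bill 1, $4,645: $1,800 finishes the deductible; $2,845 goes to coinsurance; coinsurance $2,845 × 50% = $1,422.50. Member pays $3,222.50; OOP now $3,222.50.
Bill 2, $433: deductible already satisfied, so member's share is 50% × $433 = $216.50. Cost to member: $216.50. OOP to date $3,439.
Bill 3, $240: 50% coinsurance on $240 = $120. Member owes $120 (running OOP $3,559).

$120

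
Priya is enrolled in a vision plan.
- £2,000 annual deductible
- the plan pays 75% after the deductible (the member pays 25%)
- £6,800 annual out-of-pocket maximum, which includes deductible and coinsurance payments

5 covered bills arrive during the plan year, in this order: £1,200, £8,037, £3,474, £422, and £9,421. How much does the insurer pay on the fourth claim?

£316.50

Claim 1 — £1,200: fully absorbed by the deductible. Member owes £1,200 (running OOP £1,200). Insurer: £1,200 − £1,200 = £0.
Claim 2 — £8,037: £800 finishes the deductible; £7,237 goes to coinsurance; coinsurance £7,237 × 25% = £1,809.25. Member owes £2,609.25 (running OOP £3,809.25). Insurer: £8,037 − £2,609.25 = £5,427.75.
Claim 3 — £3,474: deductible already satisfied, so member's share is 25% × £3,474 = £868.50. Cost to member: £868.50. OOP to date £4,677.75. Plan pays £3,474 − £868.50 = £2,605.50.
Claim 4 — £422: deductible already satisfied, so member's share is 25% × £422 = £105.50. Member owes £105.50 (running OOP £4,783.25). Plan pays £422 − £105.50 = £316.50.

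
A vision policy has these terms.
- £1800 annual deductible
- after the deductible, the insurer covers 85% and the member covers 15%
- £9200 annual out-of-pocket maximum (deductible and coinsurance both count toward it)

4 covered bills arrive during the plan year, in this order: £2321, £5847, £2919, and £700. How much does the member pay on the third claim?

#1 (£2321): £1800 finishes the deductible; £521 goes to coinsurance; 15% of £521 = £78.15. Cost to member: £1878.15. OOP to date £1878.15.
#2 (£5847): deductible already satisfied, so member's share is 15% × £5847 = £877.05. Member owes £877.05 (running OOP £2755.20).
#3 (£2919): deductible already satisfied, so member's share is 15% × £2919 = £437.85. Member owes £437.85 (running OOP £3193.05).

£437.85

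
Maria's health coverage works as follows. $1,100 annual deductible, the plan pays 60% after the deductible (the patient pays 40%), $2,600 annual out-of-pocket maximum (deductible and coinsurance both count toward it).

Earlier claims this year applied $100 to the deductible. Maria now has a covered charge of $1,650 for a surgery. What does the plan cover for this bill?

Remaining deductible: $1,100 − $100 = $1,000.
The remaining $650 (= $1,650 − $1,000) moves to coinsurance.
Patient's 40% share of $650 is $260.
Patient responsibility before any cap: $1,000 + $260 = $1,260.
Cumulative spending $100 + $1,260 = $1,360 stays under the $2,600 maximum.
Insurer pays the balance: $1,650 − $1,260 = $390.

$390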